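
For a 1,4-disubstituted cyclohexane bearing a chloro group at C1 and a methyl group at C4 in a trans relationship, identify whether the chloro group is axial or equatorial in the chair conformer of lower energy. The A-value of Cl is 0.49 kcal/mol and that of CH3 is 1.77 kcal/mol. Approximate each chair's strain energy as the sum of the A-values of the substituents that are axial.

C1 and C4 have opposite parity, so for the trans isomer the two substituents are e,e in one chair and a,a in the other.
Chair I (chloro axial, methyl axial): E = 2.26 kcal/mol.
Chair II (chloro equatorial, methyl equatorial): E = 0.00 kcal/mol.
Chair II is the more stable (lower-energy) conformer, and in that chair the chloro group is equatorial.

equatorial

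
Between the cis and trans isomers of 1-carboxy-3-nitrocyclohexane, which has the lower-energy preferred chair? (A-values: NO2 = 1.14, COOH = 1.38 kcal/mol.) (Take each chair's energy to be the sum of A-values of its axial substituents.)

At 1,3 positions (parity same): cis → (e,e or a,a); trans → (a,e or e,a).
Best chair for cis: E = 0.00 kcal/mol; best chair for trans: E = 1.14 kcal/mol.
The cis isomer is lower by 1.14 kcal/mol.

cis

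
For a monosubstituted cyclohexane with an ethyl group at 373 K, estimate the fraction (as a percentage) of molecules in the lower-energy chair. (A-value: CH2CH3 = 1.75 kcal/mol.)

91.4%

One chair has the ethyl group axial (E = 1.75 kcal/mol) and the other has it equatorial (E = 0).
ΔG = 1.75 kcal/mol between the two chairs.
K = exp(ΔG/RT) with R = 1.987×10⁻³ kcal mol⁻¹ K⁻¹ and T = 373 K gives K ≈ 10.6.
Fraction in the lower-energy chair = K/(K+1) = 91.4%.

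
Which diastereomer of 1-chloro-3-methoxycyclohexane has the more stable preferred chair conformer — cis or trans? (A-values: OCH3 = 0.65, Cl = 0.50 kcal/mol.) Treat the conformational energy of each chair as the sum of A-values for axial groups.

cis

At 1,3 positions (parity same): cis → (e,e or a,a); trans → (a,e or e,a).
Best chair for cis: E = 0.00 kcal/mol; best chair for trans: E = 0.50 kcal/mol.
The cis isomer is lower by 0.50 kcal/mol.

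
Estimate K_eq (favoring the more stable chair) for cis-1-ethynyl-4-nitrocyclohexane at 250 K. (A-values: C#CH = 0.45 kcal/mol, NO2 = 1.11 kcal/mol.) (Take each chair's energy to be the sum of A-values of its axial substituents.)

C1 and C4 have opposite parity, so for the cis isomer the two substituents are one axial and one equatorial in each chair.
Chair I (ethynyl axial, nitro equatorial): E = 0.45 kcal/mol; chair II (ethynyl equatorial, nitro axial): E = 1.11 kcal/mol.
ΔG = 0.66 kcal/mol between the two chairs.
K = exp(ΔG/RT) with R = 1.987×10⁻³ kcal mol⁻¹ K⁻¹ and T = 250 K gives K ≈ 3.78.

K ≈ 3.78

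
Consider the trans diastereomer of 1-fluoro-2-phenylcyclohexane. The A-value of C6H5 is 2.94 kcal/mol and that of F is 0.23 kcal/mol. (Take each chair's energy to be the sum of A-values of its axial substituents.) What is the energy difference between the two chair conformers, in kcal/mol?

C1 and C2 have opposite parity, so for the trans isomer the two substituents are e,e in one chair and a,a in the other.
Chair I (phenyl axial, fluoro axial): E = 3.17 kcal/mol.
Chair II (phenyl equatorial, fluoro equatorial): E = 0.00 kcal/mol.
ΔE = 3.17 − 0.00 = 3.17 kcal/mol; chair II is more stable.

3.17 kcal/mol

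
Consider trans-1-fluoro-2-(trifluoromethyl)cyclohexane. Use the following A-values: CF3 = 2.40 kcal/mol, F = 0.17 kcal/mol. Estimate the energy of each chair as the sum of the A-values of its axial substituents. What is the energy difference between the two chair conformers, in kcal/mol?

2.57 kcal/mol

C1 and C2 have opposite parity, so for the trans isomer the two substituents are e,e in one chair and a,a in the other.
Chair I (trifluoromethyl axial, fluoro axial): E = 2.57 kcal/mol.
Chair II (trifluoromethyl equatorial, fluoro equatorial): E = 0.00 kcal/mol.
ΔE = 2.57 − 0.00 = 2.57 kcal/mol; chair II is more stable.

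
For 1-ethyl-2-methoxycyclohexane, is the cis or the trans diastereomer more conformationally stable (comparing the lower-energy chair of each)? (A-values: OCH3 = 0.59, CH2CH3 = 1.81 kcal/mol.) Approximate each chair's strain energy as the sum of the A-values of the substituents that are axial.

At 1,2 positions (parity opposite): cis → (a,e or e,a); trans → (e,e or a,a).
Best chair for cis: E = 0.59 kcal/mol; best chair for trans: E = 0.00 kcal/mol.
The trans isomer is lower by 0.59 kcal/mol.

trans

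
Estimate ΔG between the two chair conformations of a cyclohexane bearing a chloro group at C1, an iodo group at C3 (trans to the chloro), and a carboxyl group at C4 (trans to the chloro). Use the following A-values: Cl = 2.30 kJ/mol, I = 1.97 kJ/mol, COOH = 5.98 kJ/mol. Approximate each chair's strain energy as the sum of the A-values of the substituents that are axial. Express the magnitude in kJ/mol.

Chair I (chloro axial, iodo equatorial, carboxyl axial): E = 8.28 kJ/mol.
Chair II (chloro equatorial, iodo axial, carboxyl equatorial): E = 1.97 kJ/mol.
ΔE = 8.28 − 1.97 = 6.31 kJ/mol; chair II is more stable.

6.31 kJ/mol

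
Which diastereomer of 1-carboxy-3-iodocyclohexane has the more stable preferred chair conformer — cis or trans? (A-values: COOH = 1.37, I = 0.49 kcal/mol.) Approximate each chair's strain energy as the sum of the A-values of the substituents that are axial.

cis

At 1,3 positions (parity same): cis → (e,e or a,a); trans → (a,e or e,a).
Best chair for cis: E = 0.00 kcal/mol; best chair for trans: E = 0.49 kcal/mol.
The cis isomer is lower by 0.49 kcal/mol.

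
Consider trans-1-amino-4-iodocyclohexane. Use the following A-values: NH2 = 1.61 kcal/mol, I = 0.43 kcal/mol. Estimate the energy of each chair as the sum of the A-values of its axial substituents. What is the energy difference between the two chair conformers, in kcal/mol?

C1 and C4 have opposite parity, so for the trans isomer the two substituents are e,e in one chair and a,a in the other.
Chair I (amino axial, iodo axial): E = 2.04 kcal/mol.
Chair II (amino equatorial, iodo equatorial): E = 0.00 kcal/mol.
ΔE = 2.04 − 0.00 = 2.04 kcal/mol; chair II is more stable.

2.04 kcal/mol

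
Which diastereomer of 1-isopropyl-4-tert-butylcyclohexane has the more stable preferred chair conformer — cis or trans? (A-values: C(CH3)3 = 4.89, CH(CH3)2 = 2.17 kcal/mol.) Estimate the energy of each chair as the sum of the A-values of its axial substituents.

trans

At 1,4 positions (parity opposite): cis → (a,e or e,a); trans → (e,e or a,a).
Best chair for cis: E = 2.17 kcal/mol; best chair for trans: E = 0.00 kcal/mol.
The trans isomer is lower by 2.17 kcal/mol.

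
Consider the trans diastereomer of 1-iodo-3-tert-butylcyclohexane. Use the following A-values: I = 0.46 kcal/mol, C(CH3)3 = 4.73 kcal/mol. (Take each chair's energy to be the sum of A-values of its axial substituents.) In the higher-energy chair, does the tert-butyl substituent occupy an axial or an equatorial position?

axial

C1 and C3 have the same parity, so for the trans isomer the two substituents are one axial and one equatorial in each chair.
Chair I (iodo axial, tert-butyl equatorial): E = 0.46 kcal/mol.
Chair II (iodo equatorial, tert-butyl axial): E = 4.73 kcal/mol.
Chair II is the less stable (higher-energy) conformer, and in that chair the tert-butyl group is axial.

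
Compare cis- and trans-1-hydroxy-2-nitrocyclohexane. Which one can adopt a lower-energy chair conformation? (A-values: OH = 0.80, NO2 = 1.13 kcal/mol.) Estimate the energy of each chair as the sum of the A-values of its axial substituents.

trans

At 1,2 positions (parity opposite): cis → (a,e or e,a); trans → (e,e or a,a).
Best chair for cis: E = 0.80 kcal/mol; best chair for trans: E = 0.00 kcal/mol.
The trans isomer is lower by 0.80 kcal/mol.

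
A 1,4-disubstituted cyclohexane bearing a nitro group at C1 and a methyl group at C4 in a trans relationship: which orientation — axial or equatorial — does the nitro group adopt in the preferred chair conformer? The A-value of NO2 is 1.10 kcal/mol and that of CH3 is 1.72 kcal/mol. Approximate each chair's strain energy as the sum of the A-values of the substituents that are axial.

C1 and C4 have opposite parity, so for the trans isomer the two substituents are e,e in one chair and a,a in the other.
Chair I (nitro axial, methyl axial): E = 2.82 kcal/mol.
Chair II (nitro equatorial, methyl equatorial): E = 0.00 kcal/mol.
Chair II is the more stable (lower-energy) conformer, and in that chair the nitro group is equatorial.

equatorial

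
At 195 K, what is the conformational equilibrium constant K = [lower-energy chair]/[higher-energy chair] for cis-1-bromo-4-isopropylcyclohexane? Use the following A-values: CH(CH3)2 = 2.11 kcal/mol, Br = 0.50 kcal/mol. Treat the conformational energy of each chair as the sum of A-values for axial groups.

C1 and C4 have opposite parity, so for the cis isomer the two substituents are one axial and one equatorial in each chair.
Chair I (isopropyl axial, bromo equatorial): E = 2.11 kcal/mol; chair II (isopropyl equatorial, bromo axial): E = 0.50 kcal/mol.
ΔG = 1.61 kcal/mol between the two chairs.
K = exp(ΔG/RT) with R = 1.987×10⁻³ kcal mol⁻¹ K⁻¹ and T = 195 K gives K ≈ 63.8.

K ≈ 63.8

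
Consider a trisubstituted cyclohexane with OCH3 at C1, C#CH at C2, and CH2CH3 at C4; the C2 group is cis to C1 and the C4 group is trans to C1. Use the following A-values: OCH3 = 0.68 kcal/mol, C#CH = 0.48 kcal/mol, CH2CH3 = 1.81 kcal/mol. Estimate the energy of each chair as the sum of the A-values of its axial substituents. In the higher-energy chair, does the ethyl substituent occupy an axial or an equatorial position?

Chair I (methoxy axial, ethynyl equatorial, ethyl axial): E = 2.49 kcal/mol.
Chair II (methoxy equatorial, ethynyl axial, ethyl equatorial): E = 0.48 kcal/mol.
Chair I is the less stable (higher-energy) conformer, and in that chair the ethyl group is axial.

axial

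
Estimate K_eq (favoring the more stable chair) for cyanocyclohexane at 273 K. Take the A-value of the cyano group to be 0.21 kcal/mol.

K ≈ 1.47

One chair has the cyano group axial (E = 0.21 kcal/mol) and the other has it equatorial (E = 0).
ΔG = 0.21 kcal/mol between the two chairs.
K = exp(ΔG/RT) with R = 1.987×10⁻³ kcal mol⁻¹ K⁻¹ and T = 273 K gives K ≈ 1.47.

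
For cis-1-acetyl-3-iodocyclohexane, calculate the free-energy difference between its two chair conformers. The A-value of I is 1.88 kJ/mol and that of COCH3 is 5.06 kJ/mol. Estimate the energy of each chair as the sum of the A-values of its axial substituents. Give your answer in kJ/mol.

6.94 kJ/mol

C1 and C3 have the same parity, so for the cis isomer the two substituents are e,e in one chair and a,a in the other.
Chair I (iodo axial, acetyl axial): E = 6.94 kJ/mol.
Chair II (iodo equatorial, acetyl equatorial): E = 0.00 kJ/mol.
ΔE = 6.94 − 0.00 = 6.94 kJ/mol; chair II is more stable.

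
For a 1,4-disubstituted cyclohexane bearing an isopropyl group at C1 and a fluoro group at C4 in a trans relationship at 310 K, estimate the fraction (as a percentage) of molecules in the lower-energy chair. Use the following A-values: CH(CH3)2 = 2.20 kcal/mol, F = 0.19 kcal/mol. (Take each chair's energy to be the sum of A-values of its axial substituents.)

C1 and C4 have opposite parity, so for the trans isomer the two substituents are e,e in one chair and a,a in the other.
Chair I (isopropyl axial, fluoro axial): E = 2.39 kcal/mol; chair II (isopropyl equatorial, fluoro equatorial): E = 0.00 kcal/mol.
ΔG = 2.39 kcal/mol between the two chairs.
K = exp(ΔG/RT) with R = 1.987×10⁻³ kcal mol⁻¹ K⁻¹ and T = 310 K gives K ≈ 48.4.
Fraction in the lower-energy chair = K/(K+1) = 98.0%.

98.0%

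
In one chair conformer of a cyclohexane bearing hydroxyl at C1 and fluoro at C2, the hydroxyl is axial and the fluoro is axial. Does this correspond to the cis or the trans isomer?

trans

C1 and C2 have opposite parity, so their axial bonds point in opposite directions.
With opposite-parity carbons, two substituents on the same face are one axial and one equatorial; opposite faces give both axial or both equatorial.
Here the groups are axial/axial → opposite face → trans.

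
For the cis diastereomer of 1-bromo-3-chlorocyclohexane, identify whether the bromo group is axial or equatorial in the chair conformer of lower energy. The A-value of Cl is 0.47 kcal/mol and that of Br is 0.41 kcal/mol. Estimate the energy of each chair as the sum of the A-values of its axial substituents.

equatorial

C1 and C3 have the same parity, so for the cis isomer the two substituents are e,e in one chair and a,a in the other.
Chair I (chloro axial, bromo axial): E = 0.88 kcal/mol.
Chair II (chloro equatorial, bromo equatorial): E = 0.00 kcal/mol.
Chair II is the more stable (lower-energy) conformer, and in that chair the bromo group is equatorial.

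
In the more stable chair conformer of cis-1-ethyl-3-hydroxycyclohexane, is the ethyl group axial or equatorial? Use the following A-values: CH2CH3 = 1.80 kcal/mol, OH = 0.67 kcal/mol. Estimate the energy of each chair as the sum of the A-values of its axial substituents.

equatorial

C1 and C3 have the same parity, so for the cis isomer the two substituents are e,e in one chair and a,a in the other.
Chair I (ethyl axial, hydroxyl axial): E = 2.47 kcal/mol.
Chair II (ethyl equatorial, hydroxyl equatorial): E = 0.00 kcal/mol.
Chair II is the more stable (lower-energy) conformer, and in that chair the ethyl group is equatorial.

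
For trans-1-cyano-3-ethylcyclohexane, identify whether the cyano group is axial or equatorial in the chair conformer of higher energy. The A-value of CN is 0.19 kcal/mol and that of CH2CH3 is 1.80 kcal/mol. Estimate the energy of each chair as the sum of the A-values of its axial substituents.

C1 and C3 have the same parity, so for the trans isomer the two substituents are one axial and one equatorial in each chair.
Chair I (cyano axial, ethyl equatorial): E = 0.19 kcal/mol.
Chair II (cyano equatorial, ethyl axial): E = 1.80 kcal/mol.
Chair II is the less stable (higher-energy) conformer, and in that chair the cyano group is equatorial.

equatorial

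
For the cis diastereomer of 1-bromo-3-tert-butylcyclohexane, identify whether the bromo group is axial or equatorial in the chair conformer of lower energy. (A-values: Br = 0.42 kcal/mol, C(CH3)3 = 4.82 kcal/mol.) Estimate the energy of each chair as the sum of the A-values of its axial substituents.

equatorial

C1 and C3 have the same parity, so for the cis isomer the two substituents are e,e in one chair and a,a in the other.
Chair I (bromo axial, tert-butyl axial): E = 5.24 kcal/mol.
Chair II (bromo equatorial, tert-butyl equatorial): E = 0.00 kcal/mol.
Chair II is the more stable (lower-energy) conformer, and in that chair the bromo group is equatorial.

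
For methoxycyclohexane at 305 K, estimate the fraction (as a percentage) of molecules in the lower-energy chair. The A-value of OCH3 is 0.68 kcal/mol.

75.4%

One chair has the methoxy group axial (E = 0.68 kcal/mol) and the other has it equatorial (E = 0).
ΔG = 0.68 kcal/mol between the two chairs.
K = exp(ΔG/RT) with R = 1.987×10⁻³ kcal mol⁻¹ K⁻¹ and T = 305 K gives K ≈ 3.07.
Fraction in the lower-energy chair = K/(K+1) = 75.4%.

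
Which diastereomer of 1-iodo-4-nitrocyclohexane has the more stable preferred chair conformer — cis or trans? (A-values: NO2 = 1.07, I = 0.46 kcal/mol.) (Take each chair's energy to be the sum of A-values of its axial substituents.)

trans

At 1,4 positions (parity opposite): cis → (a,e or e,a); trans → (e,e or a,a).
Best chair for cis: E = 0.46 kcal/mol; best chair for trans: E = 0.00 kcal/mol.
The trans isomer is lower by 0.46 kcal/mol.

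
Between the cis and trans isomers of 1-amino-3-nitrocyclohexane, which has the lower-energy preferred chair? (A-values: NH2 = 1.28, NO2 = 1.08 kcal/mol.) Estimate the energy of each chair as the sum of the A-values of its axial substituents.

At 1,3 positions (parity same): cis → (e,e or a,a); trans → (a,e or e,a).
Best chair for cis: E = 0.00 kcal/mol; best chair for trans: E = 1.08 kcal/mol.
The cis isomer is lower by 1.08 kcal/mol.

cis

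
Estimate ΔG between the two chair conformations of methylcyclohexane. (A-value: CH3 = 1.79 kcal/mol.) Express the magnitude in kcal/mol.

A monosubstituted cyclohexane has one chair with the methyl group axial (E = A = 1.79 kcal/mol) and one with it equatorial (E = 0).
ΔE = 1.79 − 0 = 1.79 kcal/mol.

1.79 kcal/mol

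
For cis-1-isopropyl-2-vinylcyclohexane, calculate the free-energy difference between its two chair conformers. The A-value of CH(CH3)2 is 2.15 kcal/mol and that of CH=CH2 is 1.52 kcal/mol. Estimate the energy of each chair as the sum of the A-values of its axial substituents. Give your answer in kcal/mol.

0.63 kcal/mol

C1 and C2 have opposite parity, so for the cis isomer the two substituents are one axial and one equatorial in each chair.
Chair I (isopropyl axial, vinyl equatorial): E = 2.15 kcal/mol.
Chair II (isopropyl equatorial, vinyl axial): E = 1.52 kcal/mol.
ΔE = 2.15 − 1.52 = 0.63 kcal/mol; chair II is more stable.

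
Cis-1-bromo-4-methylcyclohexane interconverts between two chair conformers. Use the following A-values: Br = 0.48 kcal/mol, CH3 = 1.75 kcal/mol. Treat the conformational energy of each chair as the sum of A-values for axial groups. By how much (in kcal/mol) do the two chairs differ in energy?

C1 and C4 have opposite parity, so for the cis isomer the two substituents are one axial and one equatorial in each chair.
Chair I (bromo axial, methyl equatorial): E = 0.48 kcal/mol.
Chair II (bromo equatorial, methyl axial): E = 1.75 kcal/mol.
ΔE = 1.75 − 0.48 = 1.27 kcal/mol; chair I is more stable.

1.27 kcal/mol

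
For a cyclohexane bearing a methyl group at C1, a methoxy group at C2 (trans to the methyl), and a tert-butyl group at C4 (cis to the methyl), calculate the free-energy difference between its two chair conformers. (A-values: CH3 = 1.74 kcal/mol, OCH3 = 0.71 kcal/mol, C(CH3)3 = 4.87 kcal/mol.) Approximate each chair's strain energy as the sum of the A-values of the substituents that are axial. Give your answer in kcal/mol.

2.42 kcal/mol

Chair I (methyl axial, methoxy axial, tert-butyl equatorial): E = 2.45 kcal/mol.
Chair II (methyl equatorial, methoxy equatorial, tert-butyl axial): E = 4.87 kcal/mol.
ΔE = 4.87 − 2.45 = 2.42 kcal/mol; chair I is more stable.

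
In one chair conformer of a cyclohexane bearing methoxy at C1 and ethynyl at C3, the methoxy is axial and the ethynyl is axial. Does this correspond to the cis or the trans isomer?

C1 and C3 have the same parity, so their axial bonds point in the same direction.
With same-parity carbons, two substituents on the same face are both axial or both equatorial; opposite faces give one of each.
Here the groups are axial/axial → same face → cis.

cis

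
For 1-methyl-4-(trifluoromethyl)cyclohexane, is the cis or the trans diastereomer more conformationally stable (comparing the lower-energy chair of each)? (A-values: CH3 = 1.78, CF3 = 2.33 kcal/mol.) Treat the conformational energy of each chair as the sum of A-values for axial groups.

trans

At 1,4 positions (parity opposite): cis → (a,e or e,a); trans → (e,e or a,a).
Best chair for cis: E = 1.78 kcal/mol; best chair for trans: E = 0.00 kcal/mol.
The trans isomer is lower by 1.78 kcal/mol.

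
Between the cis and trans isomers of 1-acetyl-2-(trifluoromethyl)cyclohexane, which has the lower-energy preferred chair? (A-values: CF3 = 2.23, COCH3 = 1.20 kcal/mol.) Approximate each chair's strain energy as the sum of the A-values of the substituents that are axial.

At 1,2 positions (parity opposite): cis → (a,e or e,a); trans → (e,e or a,a).
Best chair for cis: E = 1.20 kcal/mol; best chair for trans: E = 0.00 kcal/mol.
The trans isomer is lower by 1.20 kcal/mol.

trans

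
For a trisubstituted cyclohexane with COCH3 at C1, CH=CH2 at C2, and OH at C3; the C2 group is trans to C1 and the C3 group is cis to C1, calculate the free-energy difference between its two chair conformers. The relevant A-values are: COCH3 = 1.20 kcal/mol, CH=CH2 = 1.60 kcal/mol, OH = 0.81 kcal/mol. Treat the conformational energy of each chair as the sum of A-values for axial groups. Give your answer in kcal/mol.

3.61 kcal/mol

Chair I (acetyl axial, vinyl axial, hydroxyl axial): E = 3.61 kcal/mol.
Chair II (acetyl equatorial, vinyl equatorial, hydroxyl equatorial): E = 0.00 kcal/mol.
ΔE = 3.61 − 0.00 = 3.61 kcal/mol; chair II is more stable.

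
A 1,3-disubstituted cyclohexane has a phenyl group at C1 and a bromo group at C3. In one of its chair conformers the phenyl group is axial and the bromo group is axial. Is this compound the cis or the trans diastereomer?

cis

C1 and C3 have the same parity, so their axial bonds point in the same direction.
With same-parity carbons, two substituents on the same face are both axial or both equatorial; opposite faces give one of each.
Here the groups are axial/axial → same face → cis.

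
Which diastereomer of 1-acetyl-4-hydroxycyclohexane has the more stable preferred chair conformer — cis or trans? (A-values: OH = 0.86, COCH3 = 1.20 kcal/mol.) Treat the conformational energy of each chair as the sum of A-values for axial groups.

At 1,4 positions (parity opposite): cis → (a,e or e,a); trans → (e,e or a,a).
Best chair for cis: E = 0.86 kcal/mol; best chair for trans: E = 0.00 kcal/mol.
The trans isomer is lower by 0.86 kcal/mol.

trans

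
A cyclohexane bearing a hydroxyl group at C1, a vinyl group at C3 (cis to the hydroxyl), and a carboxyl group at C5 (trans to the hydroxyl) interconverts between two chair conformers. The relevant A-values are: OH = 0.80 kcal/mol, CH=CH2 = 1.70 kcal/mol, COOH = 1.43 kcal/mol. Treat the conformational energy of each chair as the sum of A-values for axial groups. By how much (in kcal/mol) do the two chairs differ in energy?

1.07 kcal/mol

Chair I (hydroxyl axial, vinyl axial, carboxyl equatorial): E = 2.50 kcal/mol.
Chair II (hydroxyl equatorial, vinyl equatorial, carboxyl axial): E = 1.43 kcal/mol.
ΔE = 2.50 − 1.43 = 1.07 kcal/mol; chair II is more stable.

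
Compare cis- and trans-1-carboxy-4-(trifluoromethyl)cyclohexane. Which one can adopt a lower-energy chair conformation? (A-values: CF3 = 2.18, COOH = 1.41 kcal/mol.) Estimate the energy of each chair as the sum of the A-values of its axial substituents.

At 1,4 positions (parity opposite): cis → (a,e or e,a); trans → (e,e or a,a).
Best chair for cis: E = 1.41 kcal/mol; best chair for trans: E = 0.00 kcal/mol.
The trans isomer is lower by 1.41 kcal/mol.

trans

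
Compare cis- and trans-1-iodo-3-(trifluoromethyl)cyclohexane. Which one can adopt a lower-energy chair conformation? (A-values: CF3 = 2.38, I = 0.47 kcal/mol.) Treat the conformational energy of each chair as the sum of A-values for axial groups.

At 1,3 positions (parity same): cis → (e,e or a,a); trans → (a,e or e,a).
Best chair for cis: E = 0.00 kcal/mol; best chair for trans: E = 0.47 kcal/mol.
The cis isomer is lower by 0.47 kcal/mol.

cis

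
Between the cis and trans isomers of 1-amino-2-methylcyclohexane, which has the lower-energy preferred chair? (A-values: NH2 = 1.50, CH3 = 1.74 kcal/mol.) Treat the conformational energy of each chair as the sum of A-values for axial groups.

trans

At 1,2 positions (parity opposite): cis → (a,e or e,a); trans → (e,e or a,a).
Best chair for cis: E = 1.50 kcal/mol; best chair for trans: E = 0.00 kcal/mol.
The trans isomer is lower by 1.50 kcal/mol.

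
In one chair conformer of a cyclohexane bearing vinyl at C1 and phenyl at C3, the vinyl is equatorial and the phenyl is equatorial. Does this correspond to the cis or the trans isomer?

cis

C1 and C3 have the same parity, so their axial bonds point in the same direction.
With same-parity carbons, two substituents on the same face are both axial or both equatorial; opposite faces give one of each.
Here the groups are equatorial/equatorial → same face → cis.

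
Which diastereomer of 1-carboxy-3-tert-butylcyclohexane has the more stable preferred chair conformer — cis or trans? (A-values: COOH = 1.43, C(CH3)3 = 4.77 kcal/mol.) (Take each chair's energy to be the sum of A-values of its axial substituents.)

At 1,3 positions (parity same): cis → (e,e or a,a); trans → (a,e or e,a).
Best chair for cis: E = 0.00 kcal/mol; best chair for trans: E = 1.43 kcal/mol.
The cis isomer is lower by 1.43 kcal/mol.

cis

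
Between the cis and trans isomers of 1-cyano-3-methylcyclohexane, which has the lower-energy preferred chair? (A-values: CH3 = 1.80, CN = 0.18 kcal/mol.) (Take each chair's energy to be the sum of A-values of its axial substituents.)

cis

At 1,3 positions (parity same): cis → (e,e or a,a); trans → (a,e or e,a).
Best chair for cis: E = 0.00 kcal/mol; best chair for trans: E = 0.18 kcal/mol.
The cis isomer is lower by 0.18 kcal/mol.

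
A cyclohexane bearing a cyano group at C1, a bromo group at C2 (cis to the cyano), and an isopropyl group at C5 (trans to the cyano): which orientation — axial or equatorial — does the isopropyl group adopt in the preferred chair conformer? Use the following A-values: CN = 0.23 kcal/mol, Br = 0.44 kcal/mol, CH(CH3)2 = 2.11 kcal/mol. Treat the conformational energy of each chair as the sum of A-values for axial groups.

equatorial

Chair I (cyano axial, bromo equatorial, isopropyl equatorial): E = 0.23 kcal/mol.
Chair II (cyano equatorial, bromo axial, isopropyl axial): E = 2.55 kcal/mol.
Chair I is the more stable (lower-energy) conformer, and in that chair the isopropyl group is equatorial.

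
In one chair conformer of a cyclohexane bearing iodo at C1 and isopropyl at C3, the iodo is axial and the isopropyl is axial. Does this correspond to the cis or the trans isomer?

C1 and C3 have the same parity, so their axial bonds point in the same direction.
With same-parity carbons, two substituents on the same face are both axial or both equatorial; opposite faces give one of each.
Here the groups are axial/axial → same face → cis.

cis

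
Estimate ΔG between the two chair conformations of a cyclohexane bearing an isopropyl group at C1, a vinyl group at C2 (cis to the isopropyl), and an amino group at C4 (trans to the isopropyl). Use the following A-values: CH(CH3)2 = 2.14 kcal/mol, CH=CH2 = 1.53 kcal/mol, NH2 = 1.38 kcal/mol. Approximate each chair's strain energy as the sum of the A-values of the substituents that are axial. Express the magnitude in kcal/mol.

1.99 kcal/mol

Chair I (isopropyl axial, vinyl equatorial, amino axial): E = 3.52 kcal/mol.
Chair II (isopropyl equatorial, vinyl axial, amino equatorial): E = 1.53 kcal/mol.
ΔE = 3.52 − 1.53 = 1.99 kcal/mol; chair II is more stable.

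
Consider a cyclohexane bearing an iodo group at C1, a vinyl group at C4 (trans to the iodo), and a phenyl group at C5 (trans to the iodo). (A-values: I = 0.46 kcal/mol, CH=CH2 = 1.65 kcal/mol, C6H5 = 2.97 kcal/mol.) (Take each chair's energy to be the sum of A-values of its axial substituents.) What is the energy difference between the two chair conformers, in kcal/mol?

0.86 kcal/mol

Chair I (iodo axial, vinyl axial, phenyl equatorial): E = 2.11 kcal/mol.
Chair II (iodo equatorial, vinyl equatorial, phenyl axial): E = 2.97 kcal/mol.
ΔE = 2.97 − 2.11 = 0.86 kcal/mol; chair I is more stable.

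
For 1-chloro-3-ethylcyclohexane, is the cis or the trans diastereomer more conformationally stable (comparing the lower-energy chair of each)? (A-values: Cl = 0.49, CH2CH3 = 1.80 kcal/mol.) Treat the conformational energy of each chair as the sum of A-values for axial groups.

At 1,3 positions (parity same): cis → (e,e or a,a); trans → (a,e or e,a).
Best chair for cis: E = 0.00 kcal/mol; best chair for trans: E = 0.49 kcal/mol.
The cis isomer is lower by 0.49 kcal/mol.

cis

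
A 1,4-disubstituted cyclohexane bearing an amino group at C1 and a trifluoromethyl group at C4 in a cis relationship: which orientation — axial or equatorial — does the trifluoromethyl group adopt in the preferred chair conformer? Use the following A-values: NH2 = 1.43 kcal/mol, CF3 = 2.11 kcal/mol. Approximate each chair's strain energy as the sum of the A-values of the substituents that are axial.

C1 and C4 have opposite parity, so for the cis isomer the two substituents are one axial and one equatorial in each chair.
Chair I (amino axial, trifluoromethyl equatorial): E = 1.43 kcal/mol.
Chair II (amino equatorial, trifluoromethyl axial): E = 2.11 kcal/mol.
Chair I is the more stable (lower-energy) conformer, and in that chair the trifluoromethyl group is equatorial.

equatorial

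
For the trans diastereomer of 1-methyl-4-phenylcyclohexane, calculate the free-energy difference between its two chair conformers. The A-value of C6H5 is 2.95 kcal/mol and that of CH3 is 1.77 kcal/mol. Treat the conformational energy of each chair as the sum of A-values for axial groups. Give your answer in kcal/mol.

C1 and C4 have opposite parity, so for the trans isomer the two substituents are e,e in one chair and a,a in the other.
Chair I (phenyl axial, methyl axial): E = 4.72 kcal/mol.
Chair II (phenyl equatorial, methyl equatorial): E = 0.00 kcal/mol.
ΔE = 4.72 − 0.00 = 4.72 kcal/mol; chair II is more stable.

4.72 kcal/mol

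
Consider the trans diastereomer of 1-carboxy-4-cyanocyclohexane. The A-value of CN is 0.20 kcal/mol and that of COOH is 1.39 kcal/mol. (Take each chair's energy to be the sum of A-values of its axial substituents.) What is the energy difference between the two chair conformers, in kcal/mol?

1.59 kcal/mol

C1 and C4 have opposite parity, so for the trans isomer the two substituents are e,e in one chair and a,a in the other.
Chair I (cyano axial, carboxyl axial): E = 1.59 kcal/mol.
Chair II (cyano equatorial, carboxyl equatorial): E = 0.00 kcal/mol.
ΔE = 1.59 − 0.00 = 1.59 kcal/mol; chair II is more stable.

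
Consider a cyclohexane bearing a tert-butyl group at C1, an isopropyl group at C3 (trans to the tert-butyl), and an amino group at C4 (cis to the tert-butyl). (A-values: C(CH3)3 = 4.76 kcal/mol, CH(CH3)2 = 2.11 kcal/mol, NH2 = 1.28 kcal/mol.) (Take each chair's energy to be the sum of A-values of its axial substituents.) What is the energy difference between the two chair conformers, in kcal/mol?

1.37 kcal/mol

Chair I (tert-butyl axial, isopropyl equatorial, amino equatorial): E = 4.76 kcal/mol.
Chair II (tert-butyl equatorial, isopropyl axial, amino axial): E = 3.39 kcal/mol.
ΔE = 4.76 − 3.39 = 1.37 kcal/mol; chair II is more stable.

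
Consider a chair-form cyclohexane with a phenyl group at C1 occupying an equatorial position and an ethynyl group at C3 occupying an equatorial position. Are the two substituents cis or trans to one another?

cis

C1 and C3 have the same parity, so their axial bonds point in the same direction.
With same-parity carbons, two substituents on the same face are both axial or both equatorial; opposite faces give one of each.
Here the groups are equatorial/equatorial → same face → cis.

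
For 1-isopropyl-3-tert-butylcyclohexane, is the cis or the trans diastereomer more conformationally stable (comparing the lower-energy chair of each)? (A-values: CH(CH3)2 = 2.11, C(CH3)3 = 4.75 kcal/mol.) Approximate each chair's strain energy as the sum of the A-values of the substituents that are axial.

At 1,3 positions (parity same): cis → (e,e or a,a); trans → (a,e or e,a).
Best chair for cis: E = 0.00 kcal/mol; best chair for trans: E = 2.11 kcal/mol.
The cis isomer is lower by 2.11 kcal/mol.

cis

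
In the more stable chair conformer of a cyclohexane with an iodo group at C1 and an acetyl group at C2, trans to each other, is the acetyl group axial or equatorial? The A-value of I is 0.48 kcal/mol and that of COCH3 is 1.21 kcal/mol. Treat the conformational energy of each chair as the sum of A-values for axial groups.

equatorial

C1 and C2 have opposite parity, so for the trans isomer the two substituents are e,e in one chair and a,a in the other.
Chair I (iodo axial, acetyl axial): E = 1.69 kcal/mol.
Chair II (iodo equatorial, acetyl equatorial): E = 0.00 kcal/mol.
Chair II is the more stable (lower-energy) conformer, and in that chair the acetyl group is equatorial.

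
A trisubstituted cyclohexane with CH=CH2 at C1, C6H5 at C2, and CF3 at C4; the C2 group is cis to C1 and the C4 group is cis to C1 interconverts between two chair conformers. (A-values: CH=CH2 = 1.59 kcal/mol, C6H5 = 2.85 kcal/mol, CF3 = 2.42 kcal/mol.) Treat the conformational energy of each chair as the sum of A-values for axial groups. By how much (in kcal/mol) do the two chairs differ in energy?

3.68 kcal/mol

Chair I (vinyl axial, phenyl equatorial, trifluoromethyl equatorial): E = 1.59 kcal/mol.
Chair II (vinyl equatorial, phenyl axial, trifluoromethyl axial): E = 5.27 kcal/mol.
ΔE = 5.27 − 1.59 = 3.68 kcal/mol; chair I is more stable.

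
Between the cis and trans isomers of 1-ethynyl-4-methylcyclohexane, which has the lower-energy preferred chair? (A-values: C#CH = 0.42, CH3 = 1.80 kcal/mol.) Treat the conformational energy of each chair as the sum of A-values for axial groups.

trans

At 1,4 positions (parity opposite): cis → (a,e or e,a); trans → (e,e or a,a).
Best chair for cis: E = 0.42 kcal/mol; best chair for trans: E = 0.00 kcal/mol.
The trans isomer is lower by 0.42 kcal/mol.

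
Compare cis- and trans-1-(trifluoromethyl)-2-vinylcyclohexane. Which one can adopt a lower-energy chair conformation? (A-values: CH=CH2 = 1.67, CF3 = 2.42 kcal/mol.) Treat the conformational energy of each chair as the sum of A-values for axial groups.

At 1,2 positions (parity opposite): cis → (a,e or e,a); trans → (e,e or a,a).
Best chair for cis: E = 1.67 kcal/mol; best chair for trans: E = 0.00 kcal/mol.
The trans isomer is lower by 1.67 kcal/mol.

trans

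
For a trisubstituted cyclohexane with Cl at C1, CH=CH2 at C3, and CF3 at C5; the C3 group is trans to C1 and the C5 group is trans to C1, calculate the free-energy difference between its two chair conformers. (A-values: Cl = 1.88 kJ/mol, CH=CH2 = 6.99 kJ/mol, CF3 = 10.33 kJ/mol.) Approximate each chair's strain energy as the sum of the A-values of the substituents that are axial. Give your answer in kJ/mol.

15.44 kJ/mol

Chair I (chloro axial, vinyl equatorial, trifluoromethyl equatorial): E = 1.88 kJ/mol.
Chair II (chloro equatorial, vinyl axial, trifluoromethyl axial): E = 17.32 kJ/mol.
ΔE = 17.32 − 1.88 = 15.44 kJ/mol; chair I is more stable.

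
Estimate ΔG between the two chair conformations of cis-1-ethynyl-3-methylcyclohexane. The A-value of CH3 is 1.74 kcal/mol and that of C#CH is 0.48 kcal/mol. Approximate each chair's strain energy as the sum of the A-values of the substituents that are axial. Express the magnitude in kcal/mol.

2.22 kcal/mol

C1 and C3 have the same parity, so for the cis isomer the two substituents are e,e in one chair and a,a in the other.
Chair I (methyl axial, ethynyl axial): E = 2.22 kcal/mol.
Chair II (methyl equatorial, ethynyl equatorial): E = 0.00 kcal/mol.
ΔE = 2.22 − 0.00 = 2.22 kcal/mol; chair II is more stable.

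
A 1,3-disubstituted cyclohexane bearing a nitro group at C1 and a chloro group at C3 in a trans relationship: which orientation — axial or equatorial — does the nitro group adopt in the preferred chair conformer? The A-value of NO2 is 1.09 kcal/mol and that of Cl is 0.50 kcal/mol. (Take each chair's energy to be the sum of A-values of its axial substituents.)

C1 and C3 have the same parity, so for the trans isomer the two substituents are one axial and one equatorial in each chair.
Chair I (nitro axial, chloro equatorial): E = 1.09 kcal/mol.
Chair II (nitro equatorial, chloro axial): E = 0.50 kcal/mol.
Chair II is the more stable (lower-energy) conformer, and in that chair the nitro group is equatorial.

equatorial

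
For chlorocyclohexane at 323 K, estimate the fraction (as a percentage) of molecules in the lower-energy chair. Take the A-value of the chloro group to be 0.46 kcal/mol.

67.2%

One chair has the chloro group axial (E = 0.46 kcal/mol) and the other has it equatorial (E = 0).
ΔG = 0.46 kcal/mol between the two chairs.
K = exp(ΔG/RT) with R = 1.987×10⁻³ kcal mol⁻¹ K⁻¹ and T = 323 K gives K ≈ 2.05.
Fraction in the lower-energy chair = K/(K+1) = 67.2%.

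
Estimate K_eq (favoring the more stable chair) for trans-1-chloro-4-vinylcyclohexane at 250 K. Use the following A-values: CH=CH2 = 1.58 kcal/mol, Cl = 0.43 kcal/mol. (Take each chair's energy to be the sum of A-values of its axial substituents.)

C1 and C4 have opposite parity, so for the trans isomer the two substituents are e,e in one chair and a,a in the other.
Chair I (vinyl axial, chloro axial): E = 2.01 kcal/mol; chair II (vinyl equatorial, chloro equatorial): E = 0.00 kcal/mol.
ΔG = 2.01 kcal/mol between the two chairs.
K = exp(ΔG/RT) with R = 1.987×10⁻³ kcal mol⁻¹ K⁻¹ and T = 250 K gives K ≈ 57.2.

K ≈ 57.2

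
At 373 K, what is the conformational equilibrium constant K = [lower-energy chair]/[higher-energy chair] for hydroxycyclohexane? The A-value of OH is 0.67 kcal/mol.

One chair has the hydroxyl group axial (E = 0.67 kcal/mol) and the other has it equatorial (E = 0).
ΔG = 0.67 kcal/mol between the two chairs.
K = exp(ΔG/RT) with R = 1.987×10⁻³ kcal mol⁻¹ K⁻¹ and T = 373 K gives K ≈ 2.47.

K ≈ 2.47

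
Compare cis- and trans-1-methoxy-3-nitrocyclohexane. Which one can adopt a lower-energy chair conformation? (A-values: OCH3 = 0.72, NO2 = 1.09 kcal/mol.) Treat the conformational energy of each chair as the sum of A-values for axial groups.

At 1,3 positions (parity same): cis → (e,e or a,a); trans → (a,e or e,a).
Best chair for cis: E = 0.00 kcal/mol; best chair for trans: E = 0.72 kcal/mol.
The cis isomer is lower by 0.72 kcal/mol.

cis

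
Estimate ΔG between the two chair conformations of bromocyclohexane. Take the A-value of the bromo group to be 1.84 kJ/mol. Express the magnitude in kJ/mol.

1.84 kJ/mol

A monosubstituted cyclohexane has one chair with the bromo group axial (E = A = 1.84 kJ/mol) and one with it equatorial (E = 0).
ΔE = 1.84 − 0 = 1.84 kJ/mol.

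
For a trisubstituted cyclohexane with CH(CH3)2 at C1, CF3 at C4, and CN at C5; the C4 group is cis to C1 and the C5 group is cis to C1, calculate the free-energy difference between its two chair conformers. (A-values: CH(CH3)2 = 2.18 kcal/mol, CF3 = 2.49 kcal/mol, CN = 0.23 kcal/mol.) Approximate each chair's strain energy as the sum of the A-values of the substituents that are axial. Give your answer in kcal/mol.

0.08 kcal/mol

Chair I (isopropyl axial, trifluoromethyl equatorial, cyano axial): E = 2.41 kcal/mol.
Chair II (isopropyl equatorial, trifluoromethyl axial, cyano equatorial): E = 2.49 kcal/mol.
ΔE = 2.49 − 2.41 = 0.08 kcal/mol; chair I is more stable.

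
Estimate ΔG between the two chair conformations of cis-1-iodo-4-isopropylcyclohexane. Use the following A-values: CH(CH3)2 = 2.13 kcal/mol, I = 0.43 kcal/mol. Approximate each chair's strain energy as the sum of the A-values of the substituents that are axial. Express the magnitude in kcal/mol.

C1 and C4 have opposite parity, so for the cis isomer the two substituents are one axial and one equatorial in each chair.
Chair I (isopropyl axial, iodo equatorial): E = 2.13 kcal/mol.
Chair II (isopropyl equatorial, iodo axial): E = 0.43 kcal/mol.
ΔE = 2.13 − 0.43 = 1.70 kcal/mol; chair II is more stable.

1.70 kcal/mol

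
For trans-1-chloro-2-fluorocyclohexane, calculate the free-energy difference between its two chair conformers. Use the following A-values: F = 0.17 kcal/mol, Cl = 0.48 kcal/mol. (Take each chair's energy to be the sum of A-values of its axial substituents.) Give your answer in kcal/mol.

C1 and C2 have opposite parity, so for the trans isomer the two substituents are e,e in one chair and a,a in the other.
Chair I (fluoro axial, chloro axial): E = 0.65 kcal/mol.
Chair II (fluoro equatorial, chloro equatorial): E = 0.00 kcal/mol.
ΔE = 0.65 − 0.00 = 0.65 kcal/mol; chair II is more stable.

0.65 kcal/mol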